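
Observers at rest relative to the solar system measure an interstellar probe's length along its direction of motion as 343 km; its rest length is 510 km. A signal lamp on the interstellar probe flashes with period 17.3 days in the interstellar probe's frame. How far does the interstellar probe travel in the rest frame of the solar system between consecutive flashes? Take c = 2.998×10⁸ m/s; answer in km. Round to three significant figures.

γ = L₀/L = 510/343 = 1.48688.
β = √(1 − 1/γ²) = 0.74005. Lab-frame period = γτ = 1.48688×17.3 days = 25.723 days. Distance = βc × γτ = 0.74005 × 2.998×10⁸ m/s × 2222467.2 s = 4.9309×10^14 m = 4.93×10^11 km.

4.93×10^11 km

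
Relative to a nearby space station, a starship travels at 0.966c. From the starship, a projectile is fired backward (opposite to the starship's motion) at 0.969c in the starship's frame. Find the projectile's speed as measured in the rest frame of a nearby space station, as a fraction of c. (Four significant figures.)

0.04691c

Relativistic velocity addition: u = (u' + v)/(1 + u'v/c²), with u' = −0.969c and v = 0.966c.
Numerator: −0.969 + 0.966 = −0.003. Denominator: 1 + (−0.969)(0.966) = 0.063946.
u = −0.003/0.063946 = −0.046915, so the speed is 0.04691c.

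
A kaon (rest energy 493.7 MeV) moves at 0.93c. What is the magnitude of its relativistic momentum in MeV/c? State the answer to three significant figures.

1250 MeV/c

With β = 0.93, γ = 1/√(1 − 0.93²) = 1/√0.1351 = 2.7206.
Momentum: p = γβ·mc = 2.7206 × 0.93 × 493.7 MeV/c = 1250 MeV/c.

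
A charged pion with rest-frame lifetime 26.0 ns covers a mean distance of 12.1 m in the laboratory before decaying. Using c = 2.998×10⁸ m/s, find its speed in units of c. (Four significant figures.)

0.8407c

Let x = d/(cτ) = 12.10 m / (2.998×10⁸ m/s × 2.600×10^-8 s) = 1.5523. Since d = βγcτ, x = βγ = β/√(1−β²).
Solving: β² = x²/(1+x²) = 2.40964/3.40964 = 0.706714, so β = 0.8407.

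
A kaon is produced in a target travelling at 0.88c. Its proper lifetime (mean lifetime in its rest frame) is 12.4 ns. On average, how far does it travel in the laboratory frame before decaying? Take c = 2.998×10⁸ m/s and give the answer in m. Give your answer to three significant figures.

With β = 0.88, γ = 1/√(1 − 0.88²) = 1/√0.2256 = 2.1054.
Lab-frame lifetime: Δt = γτ = 2.1054 × 12.4 ns = 26.107 ns.
Distance: d = vΔt = 0.88 × 2.998×10⁸ m/s × 2.6107×10^-8 s = 6.89 m.

6.89 m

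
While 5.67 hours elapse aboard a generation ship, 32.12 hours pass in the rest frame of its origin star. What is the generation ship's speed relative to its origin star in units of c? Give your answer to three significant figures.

0.984c

γ = Δt/Δτ = 32.12/5.67 = 5.6649.
β = √(1 − 1/γ²) = √(1 − 0.0311613) = √0.9688387 = 0.984.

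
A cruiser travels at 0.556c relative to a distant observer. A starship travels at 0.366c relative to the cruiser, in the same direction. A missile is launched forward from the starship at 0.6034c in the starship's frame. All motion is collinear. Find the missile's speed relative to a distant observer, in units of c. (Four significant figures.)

0.9366c

Compose velocities in two stages. Stage 1 (into S'): u₁ = (0.6034+0.366)/(1+0.6034×0.366) = 0.79404.
Stage 2 (into S): u = (0.79404+0.556)/(1+0.79404×0.556) = 0.93656, so the speed is 0.9366c.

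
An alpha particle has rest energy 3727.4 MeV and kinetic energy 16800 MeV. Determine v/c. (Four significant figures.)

0.9834

γ = 1 + K/(mc²) = 1 + 16800/3727.4 = 5.5072.
β = √(1 − 1/γ²) = √(1 − 0.0329715) = √0.9670285 = 0.9834.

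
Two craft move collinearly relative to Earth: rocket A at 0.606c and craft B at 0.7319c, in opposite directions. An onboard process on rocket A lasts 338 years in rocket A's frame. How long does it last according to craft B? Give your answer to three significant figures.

900 years

Transform rocket A's velocity into craft B's frame: (0.606 + 0.7319)/(1 + 0.606·0.7319) = 1.3379/1.4435314, so the relative speed is 0.92682c.
γ for this relative speed: γ = 1/√(1 − 0.858995) = 2.6631.
The clock on rocket A records proper time, so craft B measures Δt = γΔτ = 2.6631 × 338 = 900 years.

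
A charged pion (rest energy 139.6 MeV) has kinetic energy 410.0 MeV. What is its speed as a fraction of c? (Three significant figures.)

K = (γ−1)mc², so γ = 1 + 410.0/139.6 = 3.937.
Then v/c = √(1 − γ⁻²) = √(1 − 0.0645163) = √0.9354837 = 0.967.

0.967c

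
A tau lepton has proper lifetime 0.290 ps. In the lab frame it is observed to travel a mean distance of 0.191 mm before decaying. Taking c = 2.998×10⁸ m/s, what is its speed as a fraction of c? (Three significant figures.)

0.910c

d = βγcτ ⇒ βγ = d/(cτ) = 1.910×10^-4 m / (8.6942×10^-5 m) = 2.1969.
β = (βγ)/√(1+(βγ)²) = 2.1969/√5.82637 = 0.910.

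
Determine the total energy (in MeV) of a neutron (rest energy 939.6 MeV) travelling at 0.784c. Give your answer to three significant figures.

1510 MeV

γ = 1/√(1 − β²) = 1/√(1 − 0.614656) = 1/√0.385344 = 1/0.620761 = 1.6109.
Total energy: E = γmc² = 1.6109 × 939.6 MeV = 1510 MeV.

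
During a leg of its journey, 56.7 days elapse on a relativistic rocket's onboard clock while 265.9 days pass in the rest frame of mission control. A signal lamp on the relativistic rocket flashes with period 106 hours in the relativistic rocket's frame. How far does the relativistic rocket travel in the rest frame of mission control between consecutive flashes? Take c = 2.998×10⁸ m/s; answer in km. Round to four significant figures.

5.242×10^11 km

γ = Δt/Δτ = 265.9/56.7 = 4.68959.
β = √(1 − 1/γ²) = 0.977. Lab-frame period = γτ = 4.68959×106 hours = 497.1 hours. Distance = βc × γτ = 0.977 × 2.998×10⁸ m/s × 1789560 s = 5.2417×10^14 m = 5.242×10^11 km.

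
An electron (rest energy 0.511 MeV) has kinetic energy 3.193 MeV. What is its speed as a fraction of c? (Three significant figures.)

K = (γ−1)mc², so γ = 1 + 3.193/0.511 = 7.2485.
Then v/c = √(1 − γ⁻²) = √(1 − 0.0190328) = √0.9809672 = 0.990.

0.990c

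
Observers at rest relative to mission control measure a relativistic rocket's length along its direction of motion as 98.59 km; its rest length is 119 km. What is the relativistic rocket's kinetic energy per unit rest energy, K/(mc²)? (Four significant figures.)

Length contraction gives γ = L₀/L = 119/98.59 = 1.20702.
K/(mc²) = γ − 1 = 1.20702 − 1 = 0.2070.

0.2070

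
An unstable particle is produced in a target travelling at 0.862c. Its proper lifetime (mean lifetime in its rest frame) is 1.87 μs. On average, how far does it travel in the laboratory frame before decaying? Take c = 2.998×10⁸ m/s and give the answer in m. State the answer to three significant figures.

With β = 0.862, γ = 1/√(1 − 0.862²) = 1/√0.256956 = 1.9727.
Lab-frame lifetime: Δt = γτ = 1.9727 × 1.87 μs = 3.6889 μs.
Distance: d = vΔt = 0.862 × 2.998×10⁸ m/s × 3.6889×10^-6 s = 953 m.

953 m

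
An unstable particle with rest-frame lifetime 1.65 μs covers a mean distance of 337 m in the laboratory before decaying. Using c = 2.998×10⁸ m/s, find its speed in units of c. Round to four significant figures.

d = βγcτ ⇒ βγ = d/(cτ) = 337.0 m / (494.67 m) = 0.68126.
β = (βγ)/√(1+(βγ)²) = 0.68126/√1.464115 = 0.5630.

0.5630c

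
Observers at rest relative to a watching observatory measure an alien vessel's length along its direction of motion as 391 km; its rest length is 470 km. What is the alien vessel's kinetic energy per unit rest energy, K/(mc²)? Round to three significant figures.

From L = L₀/γ: γ = 470/391 = 1.20205.
K/(mc²) = γ − 1 = 1.20205 − 1 = 0.202.

0.202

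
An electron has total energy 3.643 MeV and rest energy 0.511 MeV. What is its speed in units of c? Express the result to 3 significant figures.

0.990c

Total energy E = γmc² gives γ = 3.643/0.511 = 7.1292.
Hence β = √(1 − 1/γ²) = √(1 − 0.0196752) = √0.9803248 = 0.990.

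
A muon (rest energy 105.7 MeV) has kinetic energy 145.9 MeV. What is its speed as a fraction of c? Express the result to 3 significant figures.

0.907c

K = (γ−1)mc², so γ = 1 + 145.9/105.7 = 2.3803.
Then v/c = √(1 − γ⁻²) = √(1 − 0.176497) = √0.823503 = 0.907.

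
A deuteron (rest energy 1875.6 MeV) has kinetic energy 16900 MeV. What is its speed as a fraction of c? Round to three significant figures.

0.995c

γ = 1 + K/(mc²) = 1 + 16900/1875.6 = 10.01.
β = √(1 − 1/γ²) = √(1 − 0.00998003) = √0.99001997 = 0.995.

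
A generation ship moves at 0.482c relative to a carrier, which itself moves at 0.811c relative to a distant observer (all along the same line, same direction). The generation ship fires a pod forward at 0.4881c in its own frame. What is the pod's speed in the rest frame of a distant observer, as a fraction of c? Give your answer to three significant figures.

0.975c

First combine the pod and generation ship (S''→S'): u₁ = (0.4881 + 0.482)/(1 + 0.4881×0.482) = 0.9701/1.2352642 = 0.78534.
Then combine with the carrier (S'→S): u = (0.78534 + 0.811)/(1 + 0.78534×0.811) = 1.59634/1.63691074 = 0.97522.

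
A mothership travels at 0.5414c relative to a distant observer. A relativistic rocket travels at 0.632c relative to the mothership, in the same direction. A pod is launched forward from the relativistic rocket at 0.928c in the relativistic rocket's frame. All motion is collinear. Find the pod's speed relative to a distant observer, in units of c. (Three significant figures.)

Apply u = (u'+v)/(1+u'v) twice. Pod in the mothership frame: (0.928+0.632)/(1+0.928·0.632) = 1.56/1.586496 = 0.9833c.
That velocity, transformed to the rest frame of a distant observer: (0.9833+0.5414)/(1+0.9833·0.5414) = 1.5247/1.53235862 = 0.995c.

0.995c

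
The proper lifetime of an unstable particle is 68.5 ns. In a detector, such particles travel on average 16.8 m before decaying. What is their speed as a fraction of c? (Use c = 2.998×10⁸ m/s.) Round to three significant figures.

0.633c

Let x = d/(cτ) = 16.80 m / (2.998×10⁸ m/s × 6.850×10^-8 s) = 0.81806. Since d = βγcτ, x = βγ = β/√(1−β²).
Solving: β² = x²/(1+x²) = 0.669222/1.669222 = 0.400919, so β = 0.633.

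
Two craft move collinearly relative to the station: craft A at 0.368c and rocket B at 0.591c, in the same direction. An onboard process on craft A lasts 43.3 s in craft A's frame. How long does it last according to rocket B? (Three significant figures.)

45.2 s

Speed of craft A in rocket B's frame: u = (v_A − v_B)/(1 − v_A v_B/c²) = (0.368 − 0.591)/(1 − 0.368×0.591) = −0.223/0.782512 = −0.28498; |u| = 0.28498c.
γ for this relative speed: γ = 1/√(1 − 0.0812136) = 1.0433.
The clock on craft A records proper time, so rocket B measures Δt = γΔτ = 1.0433 × 43.3 = 45.2 s.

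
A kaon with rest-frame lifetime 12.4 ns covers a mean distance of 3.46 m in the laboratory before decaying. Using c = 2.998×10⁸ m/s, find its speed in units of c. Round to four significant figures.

0.6813c

Let x = d/(cτ) = 3.460 m / (2.998×10⁸ m/s × 1.240×10^-8 s) = 0.93073. Since d = βγcτ, x = βγ = β/√(1−β²).
Solving: β² = x²/(1+x²) = 0.866258/1.866258 = 0.464168, so β = 0.6813.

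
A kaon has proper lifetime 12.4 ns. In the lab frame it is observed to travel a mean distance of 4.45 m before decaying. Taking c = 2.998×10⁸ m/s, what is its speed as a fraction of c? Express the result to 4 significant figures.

Let x = d/(cτ) = 4.450 m / (2.998×10⁸ m/s × 1.240×10^-8 s) = 1.197. Since d = βγcτ, x = βγ = β/√(1−β²).
Solving: β² = x²/(1+x²) = 1.43281/2.43281 = 0.588953, so β = 0.7674.

0.7674c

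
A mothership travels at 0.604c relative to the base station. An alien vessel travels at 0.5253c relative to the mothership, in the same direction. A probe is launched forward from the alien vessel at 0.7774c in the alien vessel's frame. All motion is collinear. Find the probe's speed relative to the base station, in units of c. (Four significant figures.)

Apply u = (u'+v)/(1+u'v) twice. Probe in the mothership frame: (0.7774+0.5253)/(1+0.7774·0.5253) = 1.3027/1.40836822 = 0.92497c.
That velocity, transformed to the rest frame of the base station: (0.92497+0.604)/(1+0.92497·0.604) = 1.52897/1.55868188 = 0.98094c.

0.9809c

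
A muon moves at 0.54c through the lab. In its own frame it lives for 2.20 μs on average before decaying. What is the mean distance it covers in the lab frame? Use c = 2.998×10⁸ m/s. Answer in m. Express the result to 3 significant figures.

γ = 1/√(1 − β²) = 1/√(1 − 0.2916) = 1/√0.7084 = 1/0.841665 = 1.1881.
Lab-frame lifetime: Δt = γτ = 1.1881 × 2.20 μs = 2.6138 μs.
Distance: d = vΔt = 0.54 × 2.998×10⁸ m/s × 2.6138×10^-6 s = 423 m.

423 m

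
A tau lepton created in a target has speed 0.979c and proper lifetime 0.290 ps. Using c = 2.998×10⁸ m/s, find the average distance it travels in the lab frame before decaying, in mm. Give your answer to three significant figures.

0.418 mm

γ = 1/√(1 − β²) = 1/√(1 − 0.958441) = 1/√0.041559 = 1/0.20386 = 4.9053.
Lab-frame lifetime: Δt = γτ = 4.9053 × 0.290 ps = 1.4225 ps.
Distance: d = vΔt = 0.979 × 2.998×10⁸ m/s × 1.4225×10^-12 s = 4.18×10^-4 m = 0.418 mm.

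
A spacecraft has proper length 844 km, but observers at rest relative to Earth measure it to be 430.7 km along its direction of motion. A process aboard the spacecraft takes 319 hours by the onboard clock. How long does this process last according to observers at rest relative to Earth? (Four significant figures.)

625.1 hours

γ = L₀/L = 844/430.7 = 1.9596.
The same γ dilates the second interval: 1.9596 × 319 hours = 625.1 hours.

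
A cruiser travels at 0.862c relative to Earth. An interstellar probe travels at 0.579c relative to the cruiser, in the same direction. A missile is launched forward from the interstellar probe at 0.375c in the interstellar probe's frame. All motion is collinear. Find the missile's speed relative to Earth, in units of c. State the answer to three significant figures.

First combine the missile and interstellar probe (S''→S'): u₁ = (0.375 + 0.579)/(1 + 0.375×0.579) = 0.954/1.217125 = 0.78381.
Then combine with the cruiser (S'→S): u = (0.78381 + 0.862)/(1 + 0.78381×0.862) = 1.64581/1.67564422 = 0.9822.

0.982c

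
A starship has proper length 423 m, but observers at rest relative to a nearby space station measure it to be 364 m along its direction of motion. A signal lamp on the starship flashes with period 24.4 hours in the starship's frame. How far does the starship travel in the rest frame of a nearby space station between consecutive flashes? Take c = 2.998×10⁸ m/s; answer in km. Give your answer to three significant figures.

From L = L₀/γ: γ = 423/364 = 1.16209.
β = √(1 − 1/γ²) = 0.50942. Lab-frame period = γτ = 1.16209×24.4 hours = 28.355 hours. Distance = βc × γτ = 0.50942 × 2.998×10⁸ m/s × 102078 s = 1.5590×10^13 m = 1.56×10^10 km.

1.56×10^10 km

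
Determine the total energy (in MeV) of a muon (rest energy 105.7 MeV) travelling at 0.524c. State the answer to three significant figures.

γ = 1/√(1 − β²) = 1/√(1 − 0.274576) = 1/√0.725424 = 1/0.851718 = 1.1741.
Total energy: E = γmc² = 1.1741 × 105.7 MeV = 124 MeV.

124 MeV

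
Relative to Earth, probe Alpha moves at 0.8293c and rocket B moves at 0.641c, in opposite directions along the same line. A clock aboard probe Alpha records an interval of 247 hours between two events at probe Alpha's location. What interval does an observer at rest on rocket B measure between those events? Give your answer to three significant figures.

882 hours

The velocity of probe Alpha relative to rocket B is (0.8293 + 0.641)c / (1 + 0.8293×0.641) = 0.95999c; relative speed 0.95999c.
γ for this relative speed: γ = 1/√(1 − 0.921581) = 3.571.
Probe Alpha's interval is proper; time dilation gives Δt_B = γΔτ = 3.571 × 247 hours = 882 hours.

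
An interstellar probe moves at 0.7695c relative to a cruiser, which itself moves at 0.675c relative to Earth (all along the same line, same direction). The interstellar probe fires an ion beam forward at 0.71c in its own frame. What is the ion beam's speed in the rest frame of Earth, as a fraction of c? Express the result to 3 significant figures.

Apply u = (u'+v)/(1+u'v) twice. Ion beam in the cruiser frame: (0.71+0.7695)/(1+0.71·0.7695) = 1.4795/1.546345 = 0.95677c.
That velocity, transformed to the rest frame of Earth: (0.95677+0.675)/(1+0.95677·0.675) = 1.63177/1.64581975 = 0.99146c.

0.991c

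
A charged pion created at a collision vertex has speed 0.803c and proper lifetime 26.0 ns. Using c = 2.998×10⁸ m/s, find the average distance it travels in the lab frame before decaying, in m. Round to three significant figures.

γ = 1/√(1 − β²) = 1/√(1 − 0.644809) = 1/√0.355191 = 1/0.595979 = 1.6779.
Lab-frame lifetime: Δt = γτ = 1.6779 × 26.0 ns = 43.625 ns.
Distance: d = vΔt = 0.803 × 2.998×10⁸ m/s × 4.3625×10^-8 s = 10.5 m.

10.5 m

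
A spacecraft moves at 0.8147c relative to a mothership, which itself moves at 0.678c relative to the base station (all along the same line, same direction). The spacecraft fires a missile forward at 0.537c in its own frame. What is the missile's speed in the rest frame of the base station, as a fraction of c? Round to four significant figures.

0.9883c

Compose velocities in two stages. Stage 1 (into S'): u₁ = (0.537+0.8147)/(1+0.537×0.8147) = 0.94032.
Stage 2 (into S): u = (0.94032+0.678)/(1+0.94032×0.678) = 0.98826, so the speed is 0.9883c.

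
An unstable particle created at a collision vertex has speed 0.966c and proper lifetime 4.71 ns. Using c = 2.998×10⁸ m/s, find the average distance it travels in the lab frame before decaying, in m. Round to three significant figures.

5.28 m

Lorentz factor: γ = (1 − 0.933156)^(−1/2) = 3.8678.
Lab-frame lifetime: Δt = γτ = 3.8678 × 4.71 ns = 18.217 ns.
Distance: d = vΔt = 0.966 × 2.998×10⁸ m/s × 1.8217×10^-8 s = 5.28 m.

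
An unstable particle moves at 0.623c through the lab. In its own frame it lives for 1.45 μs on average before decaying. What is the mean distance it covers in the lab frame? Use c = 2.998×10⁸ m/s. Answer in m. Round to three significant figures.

With β = 0.623, γ = 1/√(1 − 0.623²) = 1/√0.611871 = 1.2784.
Lab-frame lifetime: Δt = γτ = 1.2784 × 1.45 μs = 1.8537 μs.
Distance: d = vΔt = 0.623 × 2.998×10⁸ m/s × 1.8537×10^-6 s = 346 m.

346 m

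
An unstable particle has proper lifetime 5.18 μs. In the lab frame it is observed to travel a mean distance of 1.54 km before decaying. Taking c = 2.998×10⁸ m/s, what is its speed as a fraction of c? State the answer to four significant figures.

d = βγcτ ⇒ βγ = d/(cτ) = 1540 m / (1552.964 m) = 0.99165.
β = (βγ)/√(1+(βγ)²) = 0.99165/√1.98337 = 0.7041.

0.7041c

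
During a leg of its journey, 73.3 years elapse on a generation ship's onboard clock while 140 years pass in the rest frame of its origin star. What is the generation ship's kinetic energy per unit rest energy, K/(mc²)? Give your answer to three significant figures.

The time-dilation ratio gives γ = 140/73.3 = 1.90996.
Since K = (γ−1)mc², K/(mc²) = 1.90996 − 1 = 0.910.

0.910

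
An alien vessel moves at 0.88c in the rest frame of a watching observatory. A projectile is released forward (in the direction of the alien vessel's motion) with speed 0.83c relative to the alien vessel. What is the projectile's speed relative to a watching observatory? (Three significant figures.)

Relativistic velocity addition: u = (u' + v)/(1 + u'v/c²), with u' = 0.83c and v = 0.88c.
Numerator: 0.83 + 0.88 = 1.71. Denominator: 1 + (0.83)(0.88) = 1.7304.
u = 1.71/1.7304 = 0.98821, so the speed is 0.988c.

0.988c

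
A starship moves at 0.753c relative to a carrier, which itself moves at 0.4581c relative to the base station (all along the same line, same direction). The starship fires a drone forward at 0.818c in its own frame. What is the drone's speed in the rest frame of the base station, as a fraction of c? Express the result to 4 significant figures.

0.9896c

Compose velocities in two stages. Stage 1 (into S'): u₁ = (0.818+0.753)/(1+0.818×0.753) = 0.97218.
Stage 2 (into S): u = (0.97218+0.4581)/(1+0.97218×0.4581) = 0.98957, so the speed is 0.9896c.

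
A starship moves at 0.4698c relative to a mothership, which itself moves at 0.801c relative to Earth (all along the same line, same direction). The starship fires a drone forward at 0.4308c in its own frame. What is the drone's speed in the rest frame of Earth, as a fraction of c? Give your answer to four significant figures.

Apply u = (u'+v)/(1+u'v) twice. Drone in the mothership frame: (0.4308+0.4698)/(1+0.4308·0.4698) = 0.9006/1.20238984 = 0.74901c.
That velocity, transformed to the rest frame of Earth: (0.74901+0.801)/(1+0.74901·0.801) = 1.55001/1.59995701 = 0.96878c.

0.9688c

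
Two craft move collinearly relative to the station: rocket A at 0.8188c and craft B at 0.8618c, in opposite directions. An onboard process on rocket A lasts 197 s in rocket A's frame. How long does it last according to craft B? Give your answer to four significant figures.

1154 s

Speed of rocket A in craft B's frame: u = (v_A + v_B)/(1 + v_A v_B/c²) = (0.8188 + 0.8618)/(1 + 0.8188×0.8618) = 1.6806/1.70564184 = 0.98532; |u| = 0.98532c.
γ for this relative speed: γ = 1/√(1 − 0.970856) = 5.8577.
Rocket A's interval is proper; time dilation gives Δt_B = γΔτ = 5.8577 × 197 s = 1154 s.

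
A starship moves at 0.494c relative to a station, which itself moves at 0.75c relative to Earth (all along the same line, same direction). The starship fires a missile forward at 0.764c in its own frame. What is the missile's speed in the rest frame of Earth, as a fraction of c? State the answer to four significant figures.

Compose velocities in two stages. Stage 1 (into S'): u₁ = (0.764+0.494)/(1+0.764×0.494) = 0.9133.
Stage 2 (into S): u = (0.9133+0.75)/(1+0.9133×0.75) = 0.98714, so the speed is 0.9871c.

0.9871c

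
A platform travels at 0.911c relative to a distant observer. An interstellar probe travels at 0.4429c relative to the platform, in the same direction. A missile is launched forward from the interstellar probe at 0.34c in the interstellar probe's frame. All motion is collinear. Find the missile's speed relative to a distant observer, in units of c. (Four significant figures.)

First combine the missile and interstellar probe (S''→S'): u₁ = (0.34 + 0.4429)/(1 + 0.34×0.4429) = 0.7829/1.150586 = 0.68044.
Then combine with the platform (S'→S): u = (0.68044 + 0.911)/(1 + 0.68044×0.911) = 1.59144/1.61988084 = 0.98244.

0.9824c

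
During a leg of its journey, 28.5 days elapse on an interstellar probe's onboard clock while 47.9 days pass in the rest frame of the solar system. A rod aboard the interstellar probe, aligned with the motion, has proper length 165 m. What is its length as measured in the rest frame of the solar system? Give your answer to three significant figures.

98.2 m

γ = Δt/Δτ = 47.9/28.5 = 1.6807.
The rod contracts by the same γ: 165 m / 1.6807 = 98.2 m.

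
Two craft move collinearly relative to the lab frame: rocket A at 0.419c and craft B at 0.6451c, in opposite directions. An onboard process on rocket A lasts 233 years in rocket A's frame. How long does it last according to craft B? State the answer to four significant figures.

The velocity of rocket A relative to craft B is (0.419 + 0.6451)c / (1 + 0.419×0.6451) = 0.83768c; relative speed 0.83768c.
At |u| = 0.83768c, γ = (1 − 0.701708)^(−1/2) = 1.831.
Rocket A's interval is proper; time dilation gives Δt_B = γΔτ = 1.831 × 233 years = 426.6 years.

426.6 years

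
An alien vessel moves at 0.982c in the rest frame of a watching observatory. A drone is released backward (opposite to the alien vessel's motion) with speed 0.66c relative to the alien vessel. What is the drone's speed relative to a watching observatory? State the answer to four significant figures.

In units of c, u = (u' + v)/(1 + u'v) with u' = −0.66 and v = 0.982.
Numerator: −0.66 + 0.982 = 0.322. Denominator: 1 + (−0.66)(0.982) = 0.35188.
u = 0.322/0.35188 = 0.91508, so the speed is 0.9151c.

0.9151c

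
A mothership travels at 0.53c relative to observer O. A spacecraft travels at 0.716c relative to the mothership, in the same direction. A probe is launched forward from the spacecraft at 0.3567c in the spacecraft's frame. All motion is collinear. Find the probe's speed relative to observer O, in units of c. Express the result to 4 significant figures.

Compose velocities in two stages. Stage 1 (into S'): u₁ = (0.3567+0.716)/(1+0.3567×0.716) = 0.85447.
Stage 2 (into S): u = (0.85447+0.53)/(1+0.85447×0.53) = 0.95292, so the speed is 0.9529c.

0.9529c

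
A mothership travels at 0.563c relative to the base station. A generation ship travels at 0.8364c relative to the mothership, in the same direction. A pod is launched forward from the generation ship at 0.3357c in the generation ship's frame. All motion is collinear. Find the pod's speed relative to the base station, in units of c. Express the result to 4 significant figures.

Apply u = (u'+v)/(1+u'v) twice. Pod in the mothership frame: (0.3357+0.8364)/(1+0.3357·0.8364) = 1.1721/1.28077948 = 0.91515c.
That velocity, transformed to the rest frame of the base station: (0.91515+0.563)/(1+0.91515·0.563) = 1.47815/1.51522945 = 0.97553c.

0.9755c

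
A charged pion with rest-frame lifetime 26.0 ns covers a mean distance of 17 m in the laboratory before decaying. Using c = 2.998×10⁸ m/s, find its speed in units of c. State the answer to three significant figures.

d = βγcτ ⇒ βγ = d/(cτ) = 17.00 m / (7.7948 m) = 2.1809.
β = (βγ)/√(1+(βγ)²) = 2.1809/√5.75632 = 0.909.

0.909c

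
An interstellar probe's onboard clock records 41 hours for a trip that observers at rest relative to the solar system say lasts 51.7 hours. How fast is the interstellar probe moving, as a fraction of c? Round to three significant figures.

γ = Δt/Δτ = 51.7/41 = 1.261.
β = √(1 − 1/γ²) = √(1 − 0.628883) = √0.371117 = 0.609.

0.609c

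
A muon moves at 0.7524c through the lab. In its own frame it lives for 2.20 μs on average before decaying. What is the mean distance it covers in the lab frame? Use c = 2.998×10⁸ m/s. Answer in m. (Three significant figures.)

With β = 0.7524, γ = 1/√(1 − 0.7524²) = 1/√0.43389424 = 1.5181.
Lab-frame lifetime: Δt = γτ = 1.5181 × 2.20 μs = 3.3398 μs.
Distance: d = vΔt = 0.7524 × 2.998×10⁸ m/s × 3.3398×10^-6 s = 753 m.

753 m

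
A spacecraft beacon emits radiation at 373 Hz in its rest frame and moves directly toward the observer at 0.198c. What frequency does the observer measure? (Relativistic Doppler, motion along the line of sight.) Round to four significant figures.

Relativistic Doppler (source moving toward): f_obs = f_src · √((1+β)/(1−β)).
With β = 0.198: factor = √(1.198/0.802) = 1.2222.
f_obs = 373 × 1.2222 = 455.9 Hz.

455.9 Hz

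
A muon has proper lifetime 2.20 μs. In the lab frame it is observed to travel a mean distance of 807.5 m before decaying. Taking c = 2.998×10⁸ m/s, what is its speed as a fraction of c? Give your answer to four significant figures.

0.7745c

Let x = d/(cτ) = 807.5 m / (2.998×10⁸ m/s × 2.200×10^-6 s) = 1.2243. Since d = βγcτ, x = βγ = β/√(1−β²).
Solving: β² = x²/(1+x²) = 1.49891/2.49891 = 0.599826, so β = 0.7745.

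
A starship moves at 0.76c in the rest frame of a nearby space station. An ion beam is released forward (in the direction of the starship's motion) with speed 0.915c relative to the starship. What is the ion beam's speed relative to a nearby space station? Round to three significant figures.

0.988c

In units of c, u = (u' + v)/(1 + u'v) with u' = 0.915 and v = 0.76.
Numerator: 0.915 + 0.76 = 1.675. Denominator: 1 + (0.915)(0.76) = 1.6954.
u = 1.675/1.6954 = 0.98797, so the speed is 0.988c.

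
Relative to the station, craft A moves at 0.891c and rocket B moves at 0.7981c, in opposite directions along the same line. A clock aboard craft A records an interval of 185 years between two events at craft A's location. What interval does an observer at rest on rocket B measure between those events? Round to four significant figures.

1157 years

The velocity of craft A relative to rocket B is (0.891 + 0.7981)c / (1 + 0.891×0.7981) = 0.98714c; relative speed 0.98714c.
At |u| = 0.98714c, γ = (1 − 0.974445)^(−1/2) = 6.2555.
Craft A's interval is proper; time dilation gives Δt_B = γΔτ = 6.2555 × 185 years = 1157 years.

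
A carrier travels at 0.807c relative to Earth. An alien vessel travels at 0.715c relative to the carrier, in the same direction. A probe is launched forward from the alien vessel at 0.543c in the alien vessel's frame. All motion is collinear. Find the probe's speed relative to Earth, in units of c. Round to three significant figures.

0.990c

First combine the probe and alien vessel (S''→S'): u₁ = (0.543 + 0.715)/(1 + 0.543×0.715) = 1.258/1.388245 = 0.90618.
Then combine with the carrier (S'→S): u = (0.90618 + 0.807)/(1 + 0.90618×0.807) = 1.71318/1.73128726 = 0.98954.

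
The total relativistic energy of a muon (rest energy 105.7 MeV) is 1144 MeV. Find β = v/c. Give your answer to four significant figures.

0.9957

γ = E/(mc²) = 1144/105.7 = 10.823.
β = √(1 − 1/γ²) = √(1 − 0.00853699) = √0.99146301 = 0.9957.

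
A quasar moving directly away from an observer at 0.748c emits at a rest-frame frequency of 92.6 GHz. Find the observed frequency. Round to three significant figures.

35.2 GHz

Relativistic Doppler (source moving away): f_obs = f_src · √((1−β)/(1+β)).
With β = 0.748: factor = √(0.252/1.748) = 0.37969.
f_obs = 92.6 × 0.37969 = 35.2 GHz.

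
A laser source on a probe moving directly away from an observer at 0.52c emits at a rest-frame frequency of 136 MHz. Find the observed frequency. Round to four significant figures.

Relativistic Doppler (source moving away): f_obs = f_src · √((1−β)/(1+β)).
With β = 0.52: factor = √(0.48/1.52) = 0.56195.
f_obs = 136 × 0.56195 = 76.43 MHz.

76.43 MHz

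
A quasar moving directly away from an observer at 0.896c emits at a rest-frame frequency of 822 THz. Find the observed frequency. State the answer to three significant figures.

Relativistic Doppler (source moving away): f_obs = f_src · √((1−β)/(1+β)).
With β = 0.896: factor = √(0.104/1.896) = 0.23421.
f_obs = 822 × 0.23421 = 193 THz.

193 THz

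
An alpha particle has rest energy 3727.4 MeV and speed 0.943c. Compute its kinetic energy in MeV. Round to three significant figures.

7470 MeV

γ = 1/√(1 − β²) = 1/√(1 − 0.889249) = 1/√0.110751 = 1/0.332793 = 3.0049.
Kinetic energy: K = (γ − 1)mc² = (3.0049 − 1) × 3727.4 MeV = 2.0049 × 3727.4 = 7470 MeV.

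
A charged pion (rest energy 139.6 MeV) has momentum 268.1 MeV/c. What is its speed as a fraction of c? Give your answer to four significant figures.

βγ = pc/(mc²) = 268.1/139.6 = 1.9205.
Since γ² = 1 + (βγ)² = 4.68832, γ = √4.68832 = 2.16525, and β = (βγ)/γ = 1.9205/2.16525 = 0.8870.

0.8870c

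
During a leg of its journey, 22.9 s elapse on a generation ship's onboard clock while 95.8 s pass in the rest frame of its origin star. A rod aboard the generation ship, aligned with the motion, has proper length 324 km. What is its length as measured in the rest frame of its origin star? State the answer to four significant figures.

77.45 km

From Δt = γΔτ: γ = 95.8/22.9 = 4.18341.
L = L₀/γ = 324/4.18341 = 77.45 km.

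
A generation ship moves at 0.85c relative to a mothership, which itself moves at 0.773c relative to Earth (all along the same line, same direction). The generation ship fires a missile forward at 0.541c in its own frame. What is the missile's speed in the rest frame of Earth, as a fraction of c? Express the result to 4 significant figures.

First combine the missile and generation ship (S''→S'): u₁ = (0.541 + 0.85)/(1 + 0.541×0.85) = 1.391/1.45985 = 0.95284.
Then combine with the mothership (S'→S): u = (0.95284 + 0.773)/(1 + 0.95284×0.773) = 1.72584/1.73654532 = 0.99384.

0.9938c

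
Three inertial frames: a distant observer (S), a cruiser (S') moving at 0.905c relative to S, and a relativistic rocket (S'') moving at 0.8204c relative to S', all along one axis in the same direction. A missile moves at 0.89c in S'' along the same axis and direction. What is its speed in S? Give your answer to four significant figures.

0.9994c

First combine the missile and relativistic rocket (S''→S'): u₁ = (0.89 + 0.8204)/(1 + 0.89×0.8204) = 1.7104/1.730156 = 0.98858.
Then combine with the cruiser (S'→S): u = (0.98858 + 0.905)/(1 + 0.98858×0.905) = 1.89358/1.8946649 = 0.99943.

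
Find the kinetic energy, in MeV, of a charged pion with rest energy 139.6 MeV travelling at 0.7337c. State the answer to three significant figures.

γ = 1/√(1 − β²) = 1/√(1 − 0.53831569) = 1/√0.46168431 = 1/0.679474 = 1.47173.
Kinetic energy: K = (γ − 1)mc² = (1.47173 − 1) × 139.6 MeV = 0.47173 × 139.6 = 65.9 MeV.

65.9 MeV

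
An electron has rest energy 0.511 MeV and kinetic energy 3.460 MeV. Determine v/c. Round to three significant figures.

K = (γ−1)mc², so γ = 1 + 3.460/0.511 = 7.771.
Then v/c = √(1 − γ⁻²) = √(1 − 0.0165595) = √0.9834405 = 0.992.

0.992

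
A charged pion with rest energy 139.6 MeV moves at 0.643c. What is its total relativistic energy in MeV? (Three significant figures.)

γ = 1/√(1 − β²) = 1/√(1 − 0.413449) = 1/√0.586551 = 1/0.765866 = 1.3057.
Total energy: E = γmc² = 1.3057 × 139.6 MeV = 182 MeV.

182 MeV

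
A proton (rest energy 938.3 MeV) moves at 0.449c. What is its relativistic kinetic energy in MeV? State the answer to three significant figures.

112 MeV

β² = 0.201601, so γ = 1/√0.798399 = 1.11915.
Kinetic energy: K = (γ − 1)mc² = (1.11915 − 1) × 938.3 MeV = 0.11915 × 938.3 = 112 MeV.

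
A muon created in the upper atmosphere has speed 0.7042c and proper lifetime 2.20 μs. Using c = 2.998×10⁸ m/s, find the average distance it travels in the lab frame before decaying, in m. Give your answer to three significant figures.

γ = 1/√(1 − β²) = 1/√(1 − 0.49589764) = 1/√0.50410236 = 1/0.710002 = 1.4084.
Lab-frame lifetime: Δt = γτ = 1.4084 × 2.20 μs = 3.0985 μs.
Distance: d = vΔt = 0.7042 × 2.998×10⁸ m/s × 3.0985×10^-6 s = 654 m.

654 m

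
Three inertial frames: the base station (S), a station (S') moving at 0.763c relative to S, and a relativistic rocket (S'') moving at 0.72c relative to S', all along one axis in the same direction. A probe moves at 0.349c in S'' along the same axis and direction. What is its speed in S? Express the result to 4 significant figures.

0.9791c

Compose velocities in two stages. Stage 1 (into S'): u₁ = (0.349+0.72)/(1+0.349×0.72) = 0.85433.
Stage 2 (into S): u = (0.85433+0.763)/(1+0.85433×0.763) = 0.9791, so the speed is 0.9791c.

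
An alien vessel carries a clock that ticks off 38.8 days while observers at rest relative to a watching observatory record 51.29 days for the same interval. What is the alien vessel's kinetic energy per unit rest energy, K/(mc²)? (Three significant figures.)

0.322

The time-dilation ratio gives γ = 51.29/38.8 = 1.32191.
Since K = (γ−1)mc², K/(mc²) = 1.32191 − 1 = 0.322.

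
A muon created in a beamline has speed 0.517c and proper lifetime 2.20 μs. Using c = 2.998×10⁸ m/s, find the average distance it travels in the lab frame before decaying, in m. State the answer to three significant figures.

398 m

With β = 0.517, γ = 1/√(1 − 0.517²) = 1/√0.732711 = 1.1682.
Lab-frame lifetime: Δt = γτ = 1.1682 × 2.20 μs = 2.57 μs.
Distance: d = vΔt = 0.517 × 2.998×10⁸ m/s × 2.5700×10^-6 s = 398 m.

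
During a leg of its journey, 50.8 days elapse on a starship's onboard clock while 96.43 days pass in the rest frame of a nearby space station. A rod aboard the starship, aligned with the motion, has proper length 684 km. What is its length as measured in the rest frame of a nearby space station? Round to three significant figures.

The time-dilation ratio gives γ = 96.43/50.8 = 1.89823.
L = L₀/γ = 684/1.89823 = 360 km.

360 km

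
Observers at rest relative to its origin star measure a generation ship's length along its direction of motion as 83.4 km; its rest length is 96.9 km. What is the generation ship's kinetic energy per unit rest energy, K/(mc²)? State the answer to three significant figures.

Length contraction gives γ = L₀/L = 96.9/83.4 = 1.16187.
K/(mc²) = γ − 1 = 1.16187 − 1 = 0.162.

0.162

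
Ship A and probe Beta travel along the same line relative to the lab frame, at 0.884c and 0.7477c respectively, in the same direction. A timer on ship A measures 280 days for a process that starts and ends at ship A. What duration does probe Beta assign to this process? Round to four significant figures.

305.8 days

Transform ship A's velocity into probe Beta's frame: (0.884 − 0.7477)/(1 − 0.884·0.7477) = 0.1363/0.3390332, so the relative speed is 0.40203c.
γ for this relative speed: γ = 1/√(1 − 0.161628) = 1.0921.
The clock on ship A records proper time, so probe Beta measures Δt = γΔτ = 1.0921 × 280 = 305.8 days.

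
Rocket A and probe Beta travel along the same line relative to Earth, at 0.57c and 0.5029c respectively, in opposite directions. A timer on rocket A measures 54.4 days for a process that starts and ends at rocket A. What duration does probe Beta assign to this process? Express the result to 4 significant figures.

Transform rocket A's velocity into probe Beta's frame: (0.57 + 0.5029)/(1 + 0.57·0.5029) = 1.0729/1.286653, so the relative speed is 0.83387c.
γ for this relative speed: γ = 1/√(1 − 0.695339) = 1.8117.
Rocket A's interval is proper; time dilation gives Δt_B = γΔτ = 1.8117 × 54.4 days = 98.56 days.

98.56 days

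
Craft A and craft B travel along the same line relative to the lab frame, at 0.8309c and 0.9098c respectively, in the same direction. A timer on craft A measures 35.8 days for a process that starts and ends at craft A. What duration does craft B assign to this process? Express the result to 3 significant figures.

Speed of craft A in craft B's frame: u = (v_A − v_B)/(1 − v_A v_B/c²) = (0.8309 − 0.9098)/(1 − 0.8309×0.9098) = −0.0789/0.24404718 = −0.3233; |u| = 0.3233c.
At |u| = 0.3233c, γ = (1 − 0.104523)^(−1/2) = 1.0568.
The clock on craft A records proper time, so craft B measures Δt = γΔτ = 1.0568 × 35.8 = 37.8 days.

37.8 days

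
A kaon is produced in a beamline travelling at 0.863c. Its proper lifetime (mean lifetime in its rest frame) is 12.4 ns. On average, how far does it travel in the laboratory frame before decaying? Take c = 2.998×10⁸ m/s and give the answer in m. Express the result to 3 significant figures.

Lorentz factor: γ = (1 − 0.744769)^(−1/2) = 1.9794.
Lab-frame lifetime: Δt = γτ = 1.9794 × 12.4 ns = 24.545 ns.
Distance: d = vΔt = 0.863 × 2.998×10⁸ m/s × 2.4545×10^-8 s = 6.35 m.

6.35 m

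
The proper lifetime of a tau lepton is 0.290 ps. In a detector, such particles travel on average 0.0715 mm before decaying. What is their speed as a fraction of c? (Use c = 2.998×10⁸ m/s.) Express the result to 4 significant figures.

0.6352c

Let x = d/(cτ) = 7.150×10^-5 m / (2.998×10⁸ m/s × 2.900×10^-13 s) = 0.82239. Since d = βγcτ, x = βγ = β/√(1−β²).
Solving: β² = x²/(1+x²) = 0.676325/1.676325 = 0.403457, so β = 0.6352.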